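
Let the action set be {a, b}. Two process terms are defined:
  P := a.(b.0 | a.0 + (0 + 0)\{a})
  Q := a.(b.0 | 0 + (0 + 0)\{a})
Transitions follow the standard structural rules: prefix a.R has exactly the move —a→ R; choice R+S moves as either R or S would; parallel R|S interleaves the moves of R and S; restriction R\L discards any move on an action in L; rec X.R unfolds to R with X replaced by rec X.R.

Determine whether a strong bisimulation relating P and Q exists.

NO

LTS(P): 5 reachable states
  p0 = a.(b.0 | a.0 + (0 + 0)\{a}) has moves -a-> p1
  p1 = b.0 | a.0 + (0 + 0)\{a} has moves -a-> p2, -b-> p3
  p2 = b.0 | 0 has moves -b-> p4
  p3 = 0 | a.0 has moves -a-> p4
  p4 = 0 | 0 has moves deadlocked
LTS(Q): 3 reachable states
  q0 = a.(b.0 | 0 + (0 + 0)\{a}) has moves -a-> q1
  q1 = b.0 | 0 + (0 + 0)\{a} has moves -b-> q2
  q2 = 0 | 0 has moves deadlocked
Coarsest stable partition (strong bisimilarity classes):
  B0 = {p0}
  B1 = {p1}
  B2 = {p3}
  B3 = {p4, q2}
  B4 = {p2, q1}
  B5 = {q0}
p0 ∈ B0, q0 ∈ B5 → different blocks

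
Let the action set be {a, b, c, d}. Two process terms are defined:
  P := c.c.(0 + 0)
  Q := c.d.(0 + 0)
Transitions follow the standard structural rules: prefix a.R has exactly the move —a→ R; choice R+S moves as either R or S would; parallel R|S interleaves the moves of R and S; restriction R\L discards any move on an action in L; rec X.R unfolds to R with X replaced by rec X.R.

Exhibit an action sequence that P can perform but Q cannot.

LTS(P): 3 reachable states
  u0 = c.c.(0 + 0) → =c=> u1
  u1 = c.(0 + 0) → =c=> u2
  u2 = 0 + 0 → ·
LTS(Q): 3 reachable states
  v0 = c.d.(0 + 0) → =c=> v1
  v1 = d.(0 + 0) → =d=> v2
  v2 = 0 + 0 → ·
Executing cc from P (initial set {u0}):
  [1] c ⇒ {u1}
  [2] c ⇒ {u2}
  ✓ P
Executing cc from Q (initial set {v0}):
  [1] c ⇒ {v1}
  [2] c ⇒ ∅  — Q cannot continue

cc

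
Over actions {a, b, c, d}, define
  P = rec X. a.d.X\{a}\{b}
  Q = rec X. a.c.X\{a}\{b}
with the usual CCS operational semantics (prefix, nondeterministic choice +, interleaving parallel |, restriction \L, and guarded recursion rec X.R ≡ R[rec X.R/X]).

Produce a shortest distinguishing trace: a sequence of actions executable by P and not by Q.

P's transition system — 3 states:
  s0 = rec X. a.d.X\{a}\{b} has moves ··a··> s1
  s1 = d.(rec X. a.d.X\{a}\{b})\{a}\{b} has moves ··d··> s2
  s2 = (rec X. a.d.X\{a}\{b})\{a}\{b} has moves stopped
Q's transition system — 3 states:
  t0 = rec X. a.c.X\{a}\{b} has moves ··a··> t1
  t1 = c.(rec X. a.c.X\{a}\{b})\{a}\{b} has moves ··c··> t2
  t2 = (rec X. a.c.X\{a}\{b})\{a}\{b} has moves stopped
Executing ad from P (initial set {s0}):
  step 1 (a): {s1}
  step 2 (d): {s2}
  ✓ P
Executing ad from Q (initial set {t0}):
  step 1 (a): {t1}
  step 2 (d): no successor for Q

ad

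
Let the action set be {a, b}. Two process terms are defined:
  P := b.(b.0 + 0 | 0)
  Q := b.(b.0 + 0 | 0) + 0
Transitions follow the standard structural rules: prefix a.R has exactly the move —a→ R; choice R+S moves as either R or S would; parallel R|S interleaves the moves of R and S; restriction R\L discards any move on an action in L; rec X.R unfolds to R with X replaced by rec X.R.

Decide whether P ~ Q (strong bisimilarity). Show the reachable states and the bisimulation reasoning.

Reachable graph of P (3 states):
  m0 = b.(b.0 + 0 | 0) ⊢ ··b··> m1
  m1 = b.0 + 0 | 0 ⊢ ··b··> m2
  m2 = 0 ⊢ ·
Reachable graph of Q (3 states):
  n0 = b.(b.0 + 0 | 0) + 0 ⊢ ··b··> n1
  n1 = b.0 + 0 | 0 ⊢ ··b··> n2
  n2 = 0 ⊢ ·
Coarsest stable partition (strong bisimilarity classes):
  B0 = {m0, n0}
  B1 = {m1, n1}
  B2 = {m2, n2}
m0 ∈ B0, n0 ∈ B0 → same block

P ~ Q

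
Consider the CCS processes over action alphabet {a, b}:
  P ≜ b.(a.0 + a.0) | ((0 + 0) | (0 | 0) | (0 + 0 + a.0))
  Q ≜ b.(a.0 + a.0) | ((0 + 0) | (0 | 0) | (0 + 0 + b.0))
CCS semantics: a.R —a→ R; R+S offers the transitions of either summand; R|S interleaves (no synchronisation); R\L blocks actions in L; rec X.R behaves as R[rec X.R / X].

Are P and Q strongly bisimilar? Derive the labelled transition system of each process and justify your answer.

not bisimilar

Reachable graph of P (6 states):
  s0 = b.(a.0 + a.0) | ((0 + 0) | (0 | 0) | (0 + 0 + a.0)) :: --a--▸ s1, --b--▸ s2
  s1 = b.(a.0 + a.0) | ((0 + 0) | (0 | 0) | 0) :: --b--▸ s3
  s2 = (a.0 + a.0) | ((0 + 0) | (0 | 0) | (0 + 0 + a.0)) :: --a--▸ s3, --a--▸ s4
  s3 = (a.0 + a.0) | ((0 + 0) | (0 | 0) | 0) :: --a--▸ s5
  s4 = 0 | ((0 + 0) | (0 | 0) | (0 + 0 + a.0)) :: --a--▸ s5
  s5 = 0 | ((0 + 0) | (0 | 0) | 0) :: deadlocked
Reachable graph of Q (6 states):
  t0 = b.(a.0 + a.0) | ((0 + 0) | (0 | 0) | (0 + 0 + b.0)) :: --b--▸ t1, --b--▸ t2
  t1 = (a.0 + a.0) | ((0 + 0) | (0 | 0) | (0 + 0 + b.0)) :: --a--▸ t3, --b--▸ t4
  t2 = b.(a.0 + a.0) | ((0 + 0) | (0 | 0) | 0) :: --b--▸ t4
  t3 = 0 | ((0 + 0) | (0 | 0) | (0 + 0 + b.0)) :: --b--▸ t5
  t4 = (a.0 + a.0) | ((0 + 0) | (0 | 0) | 0) :: --a--▸ t5
  t5 = 0 | ((0 + 0) | (0 | 0) | 0) :: deadlocked
Bisimilarity quotient blocks:
  B0 = {s0}
  B1 = {s1, t2}
  B2 = {s3, s4, t4}
  B3 = {s5, t5}
  B4 = {s2}
  B5 = {t0}
  B6 = {t1}
  B7 = {t3}
s0 ∈ B0, t0 ∈ B5 → different blocks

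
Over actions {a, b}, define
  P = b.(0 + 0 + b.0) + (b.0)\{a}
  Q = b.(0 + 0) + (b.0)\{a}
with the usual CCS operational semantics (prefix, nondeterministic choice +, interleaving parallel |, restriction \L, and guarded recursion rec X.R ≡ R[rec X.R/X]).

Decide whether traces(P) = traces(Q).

traces(P) ≠ traces(Q) — witness ⟨bb⟩

Reachable graph of P (4 states):
  u0 = b.(0 + 0 + b.0) + (b.0)\{a} has moves —b→ u1, —b→ u2
  u1 = 0 + 0 + b.0 has moves —b→ u3
  u2 = 0\{a} has moves (no moves)
  u3 = 0 has moves (no moves)
Reachable graph of Q (3 states):
  v0 = b.(0 + 0) + (b.0)\{a} has moves —b→ v1, —b→ v2
  v1 = 0 + 0 has moves (no moves)
  v2 = 0\{a} has moves (no moves)
Executing bb from P (initial set {u0}):
  [1] b ⇒ {u1, u2}
  [2] b ⇒ {u3}
  ✓ P
Executing bb from Q (initial set {v0}):
  [1] b ⇒ {v1, v2}
  [2] b ⇒ ∅  — Q cannot continue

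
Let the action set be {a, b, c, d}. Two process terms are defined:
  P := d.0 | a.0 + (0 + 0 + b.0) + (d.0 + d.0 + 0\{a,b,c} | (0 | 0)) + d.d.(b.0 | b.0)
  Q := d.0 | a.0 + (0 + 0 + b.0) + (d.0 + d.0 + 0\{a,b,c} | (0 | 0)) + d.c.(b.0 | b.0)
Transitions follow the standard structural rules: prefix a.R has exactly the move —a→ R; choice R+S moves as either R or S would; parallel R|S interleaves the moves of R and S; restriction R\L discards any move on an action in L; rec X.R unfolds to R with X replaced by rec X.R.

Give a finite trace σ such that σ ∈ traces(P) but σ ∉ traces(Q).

LTS(P): 9 reachable states
  m0 = d.0 | a.0 + (0 + 0 + b.0) + (d.0 + d.0 + 0\{a,b,c} | (0 | 0)) + d.d.(b.0 | b.0) | ··a··> m1, ··b··> m2, ··d··> m2, ··d··> m3, ··d··> m4
  m1 = d.0 | 0 | ··d··> m5
  m2 = 0 | ·
  m3 = 0 | a.0 | ··a··> m5
  m4 = d.(b.0 | b.0) | ··d··> m6
  m5 = 0 | 0 | ·
  m6 = b.0 | b.0 | ··b··> m7, ··b··> m8
  m7 = 0 | b.0 | ··b··> m5
  m8 = b.0 | 0 | ··b··> m5
LTS(Q): 9 reachable states
  n0 = d.0 | a.0 + (0 + 0 + b.0) + (d.0 + d.0 + 0\{a,b,c} | (0 | 0)) + d.c.(b.0 | b.0) | ··a··> n1, ··b··> n2, ··d··> n2, ··d··> n3, ··d··> n4
  n1 = d.0 | 0 | ··d··> n5
  n2 = 0 | ·
  n3 = 0 | a.0 | ··a··> n5
  n4 = c.(b.0 | b.0) | ··c··> n6
  n5 = 0 | 0 | ·
  n6 = b.0 | b.0 | ··b··> n7, ··b··> n8
  n7 = 0 | b.0 | ··b··> n5
  n8 = b.0 | 0 | ··b··> n5
Run σ = ⟨dd⟩ on P: start {m0}
  after d @ step 1: {m2, m3, m4}
  after d @ step 2: {m6}
  ✓ P
Run σ = ⟨dd⟩ on Q: start {n0}
  after d @ step 1: {n2, n3, n4}
  after d @ step 2: ∅ (Q stuck)

dd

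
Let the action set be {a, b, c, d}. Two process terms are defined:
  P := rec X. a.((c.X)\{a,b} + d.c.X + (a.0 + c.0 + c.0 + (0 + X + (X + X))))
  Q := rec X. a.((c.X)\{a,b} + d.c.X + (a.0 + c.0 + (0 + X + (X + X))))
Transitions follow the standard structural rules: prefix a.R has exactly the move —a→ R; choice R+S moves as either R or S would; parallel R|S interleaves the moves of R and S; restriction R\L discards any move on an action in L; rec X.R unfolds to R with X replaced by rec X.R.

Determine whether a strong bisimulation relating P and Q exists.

YES

Reachable graph of P (5 states):
  m0 = rec X. a.((c.X)\{a,b} + d.c.X + (a.0 + c.0 + c.0 + (0 + X + (X + X)))) :: -a-> m1
  m1 = (c.(rec X. a.((c.X)\{a,b} + d.c.X + (a.0 + c.0 + c.0 + (0 + X + (X + X))))))\{a,b} + d.c.(rec X. a.((c.X)\{a,b} + d.c.X + (a.0 + c.0 + c.0 + (0 + X + (X + X))))) + (a.0 + c.0 + c.0 + (0 + (rec X. a.((c.X)\{a,b} + d.c.X + (a.0 + c.0 + c.0 + (0 + X + (X + X))))) + ((rec X. a.((c.X)\{a,b} + d.c.X + (a.0 + c.0 + c.0 + (0 + X + (X + X))))) + (rec X. a.((c.X)\{a,b} + d.c.X + (a.0 + c.0 + c.0 + (0 + X + (X + X)))))))) :: -a-> m1, -a-> m2, -c-> m2, -c-> m3, -d-> m4
  m2 = 0 :: ∅
  m3 = (rec X. a.((c.X)\{a,b} + d.c.X + (a.0 + c.0 + c.0 + (0 + X + (X + X)))))\{a,b} :: ∅
  m4 = c.(rec X. a.((c.X)\{a,b} + d.c.X + (a.0 + c.0 + c.0 + (0 + X + (X + X))))) :: -c-> m0
Reachable graph of Q (5 states):
  n0 = rec X. a.((c.X)\{a,b} + d.c.X + (a.0 + c.0 + (0 + X + (X + X)))) :: -a-> n1
  n1 = (c.(rec X. a.((c.X)\{a,b} + d.c.X + (a.0 + c.0 + (0 + X + (X + X))))))\{a,b} + d.c.(rec X. a.((c.X)\{a,b} + d.c.X + (a.0 + c.0 + (0 + X + (X + X))))) + (a.0 + c.0 + (0 + (rec X. a.((c.X)\{a,b} + d.c.X + (a.0 + c.0 + (0 + X + (X + X))))) + ((rec X. a.((c.X)\{a,b} + d.c.X + (a.0 + c.0 + (0 + X + (X + X))))) + (rec X. a.((c.X)\{a,b} + d.c.X + (a.0 + c.0 + (0 + X + (X + X)))))))) :: -a-> n1, -a-> n2, -c-> n2, -c-> n3, -d-> n4
  n2 = 0 :: ∅
  n3 = (rec X. a.((c.X)\{a,b} + d.c.X + (a.0 + c.0 + (0 + X + (X + X)))))\{a,b} :: ∅
  n4 = c.(rec X. a.((c.X)\{a,b} + d.c.X + (a.0 + c.0 + (0 + X + (X + X))))) :: -c-> n0
Coarsest stable partition (strong bisimilarity classes):
  B0 = {m0, n0}
  B1 = {m1, n1}
  B2 = {m2, m3, n2, n3}
  B3 = {m4, n4}
m0 ∈ B0, n0 ∈ B0 → same block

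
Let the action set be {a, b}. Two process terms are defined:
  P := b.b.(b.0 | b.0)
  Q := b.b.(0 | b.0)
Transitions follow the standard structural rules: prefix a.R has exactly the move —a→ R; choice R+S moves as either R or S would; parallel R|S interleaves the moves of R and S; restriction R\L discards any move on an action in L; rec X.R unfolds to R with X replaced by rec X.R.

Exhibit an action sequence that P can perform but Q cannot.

bbbb

LTS(P): 6 reachable states
  u0 = b.b.(b.0 | b.0) :: =b=> u1
  u1 = b.(b.0 | b.0) :: =b=> u2
  u2 = b.0 | b.0 :: =b=> u3, =b=> u4
  u3 = 0 | b.0 :: =b=> u5
  u4 = b.0 | 0 :: =b=> u5
  u5 = 0 | 0 :: ·
LTS(Q): 4 reachable states
  v0 = b.b.(0 | b.0) :: =b=> v1
  v1 = b.(0 | b.0) :: =b=> v2
  v2 = 0 | b.0 :: =b=> v3
  v3 = 0 | 0 :: ·
Executing bbbb from P (initial set {u0}):
  step 1 (b): {u1}
  step 2 (b): {u2}
  step 3 (b): {u3, u4}
  step 4 (b): {u5}
  — P admits the full trace.
Executing bbbb from Q (initial set {v0}):
  step 1 (b): {v1}
  step 2 (b): {v2}
  step 3 (b): {v3}
  step 4 (b): ∅ (Q stuck)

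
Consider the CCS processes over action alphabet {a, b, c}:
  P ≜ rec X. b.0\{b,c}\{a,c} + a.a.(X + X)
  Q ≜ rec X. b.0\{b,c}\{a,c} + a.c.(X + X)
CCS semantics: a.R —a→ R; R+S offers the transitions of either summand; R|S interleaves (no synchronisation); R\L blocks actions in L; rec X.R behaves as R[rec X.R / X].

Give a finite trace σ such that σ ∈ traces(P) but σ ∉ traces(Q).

P's transition system — 4 states:
  m0 = rec X. b.0\{b,c}\{a,c} + a.a.(X + X) | -a-> m1, -b-> m2
  m1 = a.((rec X. b.0\{b,c}\{a,c} + a.a.(X + X)) + (rec X. b.0\{b,c}\{a,c} + a.a.(X + X))) | -a-> m3
  m2 = 0\{b,c}\{a,c} | stopped
  m3 = (rec X. b.0\{b,c}\{a,c} + a.a.(X + X)) + (rec X. b.0\{b,c}\{a,c} + a.a.(X + X)) | -a-> m1, -b-> m2
Q's transition system — 4 states:
  n0 = rec X. b.0\{b,c}\{a,c} + a.c.(X + X) | -a-> n1, -b-> n2
  n1 = c.((rec X. b.0\{b,c}\{a,c} + a.c.(X + X)) + (rec X. b.0\{b,c}\{a,c} + a.c.(X + X))) | -c-> n3
  n2 = 0\{b,c}\{a,c} | stopped
  n3 = (rec X. b.0\{b,c}\{a,c} + a.c.(X + X)) + (rec X. b.0\{b,c}\{a,c} + a.c.(X + X)) | -a-> n1, -b-> n2
Executing aa from P (initial set {m0}):
  after a @ step 1: {m1}
  after a @ step 2: {m3}
  — P admits the full trace.
Executing aa from Q (initial set {n0}):
  after a @ step 1: {n1}
  after a @ step 2: ∅ (Q stuck)

aa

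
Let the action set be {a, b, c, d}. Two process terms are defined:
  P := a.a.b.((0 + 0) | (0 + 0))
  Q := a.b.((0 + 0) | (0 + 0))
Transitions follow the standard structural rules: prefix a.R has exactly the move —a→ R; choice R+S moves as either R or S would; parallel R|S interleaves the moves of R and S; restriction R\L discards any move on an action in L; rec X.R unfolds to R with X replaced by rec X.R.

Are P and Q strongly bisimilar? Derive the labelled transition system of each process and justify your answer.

P's transition system — 4 states:
  u0 = a.a.b.((0 + 0) | (0 + 0)) :: —a→ u1
  u1 = a.b.((0 + 0) | (0 + 0)) :: —a→ u2
  u2 = b.((0 + 0) | (0 + 0)) :: —b→ u3
  u3 = (0 + 0) | (0 + 0) :: ·
Q's transition system — 3 states:
  v0 = a.b.((0 + 0) | (0 + 0)) :: —a→ v1
  v1 = b.((0 + 0) | (0 + 0)) :: —b→ v2
  v2 = (0 + 0) | (0 + 0) :: ·
Bisimilarity quotient blocks:
  B0 = {u0}
  B1 = {u1, v0}
  B2 = {u2, v1}
  B3 = {u3, v2}
u0 ∈ B0, v0 ∈ B1 → different blocks

not bisimilar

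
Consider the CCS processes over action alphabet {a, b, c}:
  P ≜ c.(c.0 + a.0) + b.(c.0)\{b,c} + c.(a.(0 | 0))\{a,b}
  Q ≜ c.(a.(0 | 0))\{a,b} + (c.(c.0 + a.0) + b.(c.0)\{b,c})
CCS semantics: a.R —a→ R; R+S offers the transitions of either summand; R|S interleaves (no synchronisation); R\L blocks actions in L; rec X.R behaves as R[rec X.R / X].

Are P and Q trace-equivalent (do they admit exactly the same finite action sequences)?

traces(P) = traces(Q)

P's transition system — 5 states:
  m0 = c.(c.0 + a.0) + b.(c.0)\{b,c} + c.(a.(0 | 0))\{a,b} | --b--▸ m1, --c--▸ m2, --c--▸ m3
  m1 = (c.0)\{b,c} | ∅
  m2 = (a.(0 | 0))\{a,b} | ∅
  m3 = c.0 + a.0 | --a--▸ m4, --c--▸ m4
  m4 = 0 | ∅
Q's transition system — 5 states:
  n0 = c.(a.(0 | 0))\{a,b} + (c.(c.0 + a.0) + b.(c.0)\{b,c}) | --b--▸ n1, --c--▸ n2, --c--▸ n3
  n1 = (c.0)\{b,c} | ∅
  n2 = (a.(0 | 0))\{a,b} | ∅
  n3 = c.0 + a.0 | --a--▸ n4, --c--▸ n4
  n4 = 0 | ∅
Partition-refinement fixed point:
  B0 = {m0, n0}
  B1 = {m1, m2, m4, n1, n2, n4}
  B2 = {m3, n3}
m0 ∈ B0, n0 ∈ B0 → same block
Bisimilar ⇒ trace-equivalent.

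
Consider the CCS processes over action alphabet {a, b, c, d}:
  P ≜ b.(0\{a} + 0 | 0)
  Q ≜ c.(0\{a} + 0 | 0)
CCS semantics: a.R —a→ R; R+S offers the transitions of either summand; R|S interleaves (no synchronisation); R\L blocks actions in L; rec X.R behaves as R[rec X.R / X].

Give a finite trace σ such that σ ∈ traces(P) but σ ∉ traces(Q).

b

P's transition system — 2 states:
  m0 = b.(0\{a} + 0 | 0) | =b=> m1
  m1 = 0\{a} + 0 | 0 | ·
Q's transition system — 2 states:
  n0 = c.(0\{a} + 0 | 0) | =c=> n1
  n1 = 0\{a} + 0 | 0 | ·
Executing b from P (initial set {m0}):
  after b @ step 1: {m1}
  P completes σ.
Executing b from Q (initial set {n0}):
  after b @ step 1: no successor for Q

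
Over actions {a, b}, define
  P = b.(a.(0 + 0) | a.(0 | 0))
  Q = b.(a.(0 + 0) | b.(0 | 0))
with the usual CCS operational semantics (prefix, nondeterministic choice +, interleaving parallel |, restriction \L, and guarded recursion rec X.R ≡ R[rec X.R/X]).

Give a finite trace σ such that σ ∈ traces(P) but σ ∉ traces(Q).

LTS(P): 5 reachable states
  p0 = b.(a.(0 + 0) | a.(0 | 0)) :: ··b··> p1
  p1 = a.(0 + 0) | a.(0 | 0) :: ··a··> p2, ··a··> p3
  p2 = (0 + 0) | a.(0 | 0) :: ··a··> p4
  p3 = a.(0 + 0) | (0 | 0) :: ··a··> p4
  p4 = (0 + 0) | (0 | 0) :: (no moves)
LTS(Q): 5 reachable states
  q0 = b.(a.(0 + 0) | b.(0 | 0)) :: ··b··> q1
  q1 = a.(0 + 0) | b.(0 | 0) :: ··a··> q2, ··b··> q3
  q2 = (0 + 0) | b.(0 | 0) :: ··b··> q4
  q3 = a.(0 + 0) | (0 | 0) :: ··a··> q4
  q4 = (0 + 0) | (0 | 0) :: (no moves)
Executing baa from P (initial set {p0}):
  step 1 (b): {p1}
  step 2 (a): {p2, p3}
  step 3 (a): {p4}
  — P admits the full trace.
Executing baa from Q (initial set {q0}):
  step 1 (b): {q1}
  step 2 (a): {q2}
  step 3 (a): no successor for Q

baa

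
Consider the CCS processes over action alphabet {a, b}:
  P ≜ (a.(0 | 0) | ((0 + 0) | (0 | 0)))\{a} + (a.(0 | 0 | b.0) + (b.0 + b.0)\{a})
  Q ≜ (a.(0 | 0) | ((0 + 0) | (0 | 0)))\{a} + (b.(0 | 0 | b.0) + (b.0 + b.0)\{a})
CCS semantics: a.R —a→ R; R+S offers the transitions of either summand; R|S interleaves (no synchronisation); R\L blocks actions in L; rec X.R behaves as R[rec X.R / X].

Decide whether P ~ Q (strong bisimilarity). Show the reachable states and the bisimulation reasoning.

P's transition system — 4 states:
  s0 = (a.(0 | 0) | ((0 + 0) | (0 | 0)))\{a} + (a.(0 | 0 | b.0) + (b.0 + b.0)\{a}) ⊢ --a--▸ s1, --b--▸ s2
  s1 = 0 | 0 | b.0 ⊢ --b--▸ s3
  s2 = 0\{a} ⊢ stopped
  s3 = 0 | 0 | 0 ⊢ stopped
Q's transition system — 4 states:
  t0 = (a.(0 | 0) | ((0 + 0) | (0 | 0)))\{a} + (b.(0 | 0 | b.0) + (b.0 + b.0)\{a}) ⊢ --b--▸ t1, --b--▸ t2
  t1 = 0 | 0 | b.0 ⊢ --b--▸ t3
  t2 = 0\{a} ⊢ stopped
  t3 = 0 | 0 | 0 ⊢ stopped
Partition-refinement fixed point:
  B0 = {s0}
  B1 = {s2, s3, t2, t3}
  B2 = {s1, t1}
  B3 = {t0}
s0 ∈ B0, t0 ∈ B3 → different blocks

P ≁ Q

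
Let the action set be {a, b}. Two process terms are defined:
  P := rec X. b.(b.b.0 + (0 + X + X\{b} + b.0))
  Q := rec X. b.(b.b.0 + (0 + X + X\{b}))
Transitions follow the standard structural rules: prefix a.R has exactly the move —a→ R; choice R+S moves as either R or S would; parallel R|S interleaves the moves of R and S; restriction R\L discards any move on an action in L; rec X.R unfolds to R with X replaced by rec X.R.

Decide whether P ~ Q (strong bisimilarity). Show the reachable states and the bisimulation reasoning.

Reachable graph of P (4 states):
  s0 = rec X. b.(b.b.0 + (0 + X + X\{b} + b.0)) :: ··b··> s1
  s1 = b.b.0 + (0 + (rec X. b.(b.b.0 + (0 + X + X\{b} + b.0))) + (rec X. b.(b.b.0 + (0 + X + X\{b} + b.0)))\{b} + b.0) :: ··b··> s1, ··b··> s2, ··b··> s3
  s2 = 0 :: deadlocked
  s3 = b.0 :: ··b··> s2
Reachable graph of Q (4 states):
  t0 = rec X. b.(b.b.0 + (0 + X + X\{b})) :: ··b··> t1
  t1 = b.b.0 + (0 + (rec X. b.(b.b.0 + (0 + X + X\{b}))) + (rec X. b.(b.b.0 + (0 + X + X\{b})))\{b}) :: ··b··> t1, ··b··> t2
  t2 = b.0 :: ··b··> t3
  t3 = 0 :: deadlocked
Coarsest stable partition (strong bisimilarity classes):
  B0 = {s0}
  B1 = {s1}
  B2 = {s2, t3}
  B3 = {s3, t2}
  B4 = {t0}
  B5 = {t1}
s0 ∈ B0, t0 ∈ B4 → different blocks

P ≁ Q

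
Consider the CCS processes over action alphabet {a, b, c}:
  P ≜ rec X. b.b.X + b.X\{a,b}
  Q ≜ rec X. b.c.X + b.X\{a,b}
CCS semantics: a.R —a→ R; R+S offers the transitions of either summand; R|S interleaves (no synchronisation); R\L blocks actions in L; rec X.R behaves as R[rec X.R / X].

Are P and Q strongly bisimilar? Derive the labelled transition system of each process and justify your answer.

LTS(P): 3 reachable states
  p0 = rec X. b.b.X + b.X\{a,b} | ··b··> p1, ··b··> p2
  p1 = (rec X. b.b.X + b.X\{a,b})\{a,b} | ∅
  p2 = b.(rec X. b.b.X + b.X\{a,b}) | ··b··> p0
LTS(Q): 3 reachable states
  q0 = rec X. b.c.X + b.X\{a,b} | ··b··> q1, ··b··> q2
  q1 = (rec X. b.c.X + b.X\{a,b})\{a,b} | ∅
  q2 = c.(rec X. b.c.X + b.X\{a,b}) | ··c··> q0
Bisimilarity quotient blocks:
  B0 = {p0}
  B1 = {p2}
  B2 = {p1, q1}
  B3 = {q0}
  B4 = {q2}
p0 ∈ B0, q0 ∈ B3 → different blocks

P ≁ Q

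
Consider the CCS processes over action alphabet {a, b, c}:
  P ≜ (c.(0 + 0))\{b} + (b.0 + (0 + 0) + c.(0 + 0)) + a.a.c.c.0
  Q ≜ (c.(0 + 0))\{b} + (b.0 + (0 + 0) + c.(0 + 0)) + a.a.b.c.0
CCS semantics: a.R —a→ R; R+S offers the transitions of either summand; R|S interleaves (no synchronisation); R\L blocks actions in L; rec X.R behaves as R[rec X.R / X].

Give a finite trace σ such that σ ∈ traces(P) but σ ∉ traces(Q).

P's transition system — 7 states:
  m0 = (c.(0 + 0))\{b} + (b.0 + (0 + 0) + c.(0 + 0)) + a.a.c.c.0 :: -a-> m1, -b-> m2, -c-> m3, -c-> m4
  m1 = a.c.c.0 :: -a-> m5
  m2 = 0 :: stopped
  m3 = (0 + 0)\{b} :: stopped
  m4 = 0 + 0 :: stopped
  m5 = c.c.0 :: -c-> m6
  m6 = c.0 :: -c-> m2
Q's transition system — 7 states:
  n0 = (c.(0 + 0))\{b} + (b.0 + (0 + 0) + c.(0 + 0)) + a.a.b.c.0 :: -a-> n1, -b-> n2, -c-> n3, -c-> n4
  n1 = a.b.c.0 :: -a-> n5
  n2 = 0 :: stopped
  n3 = (0 + 0)\{b} :: stopped
  n4 = 0 + 0 :: stopped
  n5 = b.c.0 :: -b-> n6
  n6 = c.0 :: -c-> n2
Run σ = ⟨aac⟩ on P: start {m0}
  step 1 (a): {m1}
  step 2 (a): {m5}
  step 3 (c): {m6}
  — P admits the full trace.
Run σ = ⟨aac⟩ on Q: start {n0}
  step 1 (a): {n1}
  step 2 (a): {n5}
  step 3 (c): ∅ (Q stuck)

aac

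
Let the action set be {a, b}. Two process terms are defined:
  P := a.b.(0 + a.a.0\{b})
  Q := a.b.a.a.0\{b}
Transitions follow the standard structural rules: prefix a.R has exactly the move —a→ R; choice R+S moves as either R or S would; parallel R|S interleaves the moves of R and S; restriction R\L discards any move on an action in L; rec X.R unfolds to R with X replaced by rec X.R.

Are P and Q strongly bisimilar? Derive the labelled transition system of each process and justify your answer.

P's transition system — 5 states:
  m0 = a.b.(0 + a.a.0\{b}) has moves ··a··> m1
  m1 = b.(0 + a.a.0\{b}) has moves ··b··> m2
  m2 = 0 + a.a.0\{b} has moves ··a··> m3
  m3 = a.0\{b} has moves ··a··> m4
  m4 = 0\{b} has moves deadlocked
Q's transition system — 5 states:
  n0 = a.b.a.a.0\{b} has moves ··a··> n1
  n1 = b.a.a.0\{b} has moves ··b··> n2
  n2 = a.a.0\{b} has moves ··a··> n3
  n3 = a.0\{b} has moves ··a··> n4
  n4 = 0\{b} has moves deadlocked
Bisimilarity quotient blocks:
  B0 = {m0, n0}
  B1 = {m1, n1}
  B2 = {m2, n2}
  B3 = {m3, n3}
  B4 = {m4, n4}
m0 ∈ B0, n0 ∈ B0 → same block

P ~ Q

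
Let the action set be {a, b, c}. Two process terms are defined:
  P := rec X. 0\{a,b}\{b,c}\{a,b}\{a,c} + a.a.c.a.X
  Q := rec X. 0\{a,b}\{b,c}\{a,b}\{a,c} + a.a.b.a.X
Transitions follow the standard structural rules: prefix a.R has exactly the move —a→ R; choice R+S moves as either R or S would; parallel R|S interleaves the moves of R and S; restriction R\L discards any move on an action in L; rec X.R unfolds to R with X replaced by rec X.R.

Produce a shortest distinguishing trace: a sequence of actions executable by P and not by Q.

aac

Reachable graph of P (4 states):
  s0 = rec X. 0\{a,b}\{b,c}\{a,b}\{a,c} + a.a.c.a.X :: -a-> s1
  s1 = a.c.a.(rec X. 0\{a,b}\{b,c}\{a,b}\{a,c} + a.a.c.a.X) :: -a-> s2
  s2 = c.a.(rec X. 0\{a,b}\{b,c}\{a,b}\{a,c} + a.a.c.a.X) :: -c-> s3
  s3 = a.(rec X. 0\{a,b}\{b,c}\{a,b}\{a,c} + a.a.c.a.X) :: -a-> s0
Reachable graph of Q (4 states):
  t0 = rec X. 0\{a,b}\{b,c}\{a,b}\{a,c} + a.a.b.a.X :: -a-> t1
  t1 = a.b.a.(rec X. 0\{a,b}\{b,c}\{a,b}\{a,c} + a.a.b.a.X) :: -a-> t2
  t2 = b.a.(rec X. 0\{a,b}\{b,c}\{a,b}\{a,c} + a.a.b.a.X) :: -b-> t3
  t3 = a.(rec X. 0\{a,b}\{b,c}\{a,b}\{a,c} + a.a.b.a.X) :: -a-> t0
Run σ = ⟨aac⟩ on P: start {s0}
  after a @ step 1: {s1}
  after a @ step 2: {s2}
  after c @ step 3: {s3}
  ✓ P
Run σ = ⟨aac⟩ on Q: start {t0}
  after a @ step 1: {t1}
  after a @ step 2: {t2}
  after c @ step 3: ∅  — Q cannot continue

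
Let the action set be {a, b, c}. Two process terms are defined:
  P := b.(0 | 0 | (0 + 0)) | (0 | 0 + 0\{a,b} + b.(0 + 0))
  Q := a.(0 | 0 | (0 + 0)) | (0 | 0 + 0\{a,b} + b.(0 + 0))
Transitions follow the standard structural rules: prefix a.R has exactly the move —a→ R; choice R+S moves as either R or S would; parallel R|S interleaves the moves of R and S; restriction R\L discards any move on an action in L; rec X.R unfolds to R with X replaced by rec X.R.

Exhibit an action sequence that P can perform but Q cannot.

Reachable graph of P (4 states):
  m0 = b.(0 | 0 | (0 + 0)) | (0 | 0 + 0\{a,b} + b.(0 + 0)) | -b-> m1, -b-> m2
  m1 = 0 | 0 | (0 + 0) | (0 | 0 + 0\{a,b} + b.(0 + 0)) | -b-> m3
  m2 = b.(0 | 0 | (0 + 0)) | (0 + 0) | -b-> m3
  m3 = 0 | 0 | (0 + 0) | (0 + 0) | stopped
Reachable graph of Q (4 states):
  n0 = a.(0 | 0 | (0 + 0)) | (0 | 0 + 0\{a,b} + b.(0 + 0)) | -a-> n1, -b-> n2
  n1 = 0 | 0 | (0 + 0) | (0 | 0 + 0\{a,b} + b.(0 + 0)) | -b-> n3
  n2 = a.(0 | 0 | (0 + 0)) | (0 + 0) | -a-> n3
  n3 = 0 | 0 | (0 + 0) | (0 + 0) | stopped
Executing bb from P (initial set {m0}):
  after b @ step 1: {m1, m2}
  after b @ step 2: {m3}
  — P admits the full trace.
Executing bb from Q (initial set {n0}):
  after b @ step 1: {n2}
  after b @ step 2: ∅  — Q cannot continue

bb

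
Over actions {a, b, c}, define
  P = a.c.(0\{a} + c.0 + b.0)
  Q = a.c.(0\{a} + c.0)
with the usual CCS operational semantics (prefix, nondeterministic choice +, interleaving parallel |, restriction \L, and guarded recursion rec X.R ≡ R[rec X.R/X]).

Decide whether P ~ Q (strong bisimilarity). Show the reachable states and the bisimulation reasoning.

LTS(P): 4 reachable states
  u0 = a.c.(0\{a} + c.0 + b.0) :: =a=> u1
  u1 = c.(0\{a} + c.0 + b.0) :: =c=> u2
  u2 = 0\{a} + c.0 + b.0 :: =b=> u3, =c=> u3
  u3 = 0 :: stopped
LTS(Q): 4 reachable states
  v0 = a.c.(0\{a} + c.0) :: =a=> v1
  v1 = c.(0\{a} + c.0) :: =c=> v2
  v2 = 0\{a} + c.0 :: =c=> v3
  v3 = 0 :: stopped
Coarsest stable partition (strong bisimilarity classes):
  B0 = {u0}
  B1 = {u1}
  B2 = {u2}
  B3 = {u3, v3}
  B4 = {v0}
  B5 = {v1}
  B6 = {v2}
u0 ∈ B0, v0 ∈ B4 → different blocks

NO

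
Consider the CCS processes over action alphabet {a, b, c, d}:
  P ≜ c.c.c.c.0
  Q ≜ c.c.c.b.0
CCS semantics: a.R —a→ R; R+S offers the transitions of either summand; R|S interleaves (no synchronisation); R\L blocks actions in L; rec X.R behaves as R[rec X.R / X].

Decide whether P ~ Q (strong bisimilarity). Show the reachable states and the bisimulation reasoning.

Reachable graph of P (5 states):
  p0 = c.c.c.c.0 ⊢ =c=> p1
  p1 = c.c.c.0 ⊢ =c=> p2
  p2 = c.c.0 ⊢ =c=> p3
  p3 = c.0 ⊢ =c=> p4
  p4 = 0 ⊢ ∅
Reachable graph of Q (5 states):
  q0 = c.c.c.b.0 ⊢ =c=> q1
  q1 = c.c.b.0 ⊢ =c=> q2
  q2 = c.b.0 ⊢ =c=> q3
  q3 = b.0 ⊢ =b=> q4
  q4 = 0 ⊢ ∅
Partition-refinement fixed point:
  B0 = {p0}
  B1 = {p1}
  B2 = {p2}
  B3 = {p3}
  B4 = {p4, q4}
  B5 = {q0}
  B6 = {q1}
  B7 = {q2}
  B8 = {q3}
p0 ∈ B0, q0 ∈ B5 → different blocks

P ≁ Q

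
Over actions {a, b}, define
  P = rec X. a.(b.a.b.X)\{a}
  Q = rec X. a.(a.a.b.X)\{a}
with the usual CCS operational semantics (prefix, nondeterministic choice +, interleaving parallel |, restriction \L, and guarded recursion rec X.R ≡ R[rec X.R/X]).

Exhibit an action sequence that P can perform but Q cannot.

P's transition system — 3 states:
  p0 = rec X. a.(b.a.b.X)\{a} has moves --a--▸ p1
  p1 = (b.a.b.(rec X. a.(b.a.b.X)\{a}))\{a} has moves --b--▸ p2
  p2 = (a.b.(rec X. a.(b.a.b.X)\{a}))\{a} has moves stopped
Q's transition system — 2 states:
  q0 = rec X. a.(a.a.b.X)\{a} has moves --a--▸ q1
  q1 = (a.a.b.(rec X. a.(a.a.b.X)\{a}))\{a} has moves stopped
Run σ = ⟨ab⟩ on P: start {p0}
  after a @ step 1: {p1}
  after b @ step 2: {p2}
  P completes σ.
Run σ = ⟨ab⟩ on Q: start {q0}
  after a @ step 1: {q1}
  after b @ step 2: no successor for Q

ab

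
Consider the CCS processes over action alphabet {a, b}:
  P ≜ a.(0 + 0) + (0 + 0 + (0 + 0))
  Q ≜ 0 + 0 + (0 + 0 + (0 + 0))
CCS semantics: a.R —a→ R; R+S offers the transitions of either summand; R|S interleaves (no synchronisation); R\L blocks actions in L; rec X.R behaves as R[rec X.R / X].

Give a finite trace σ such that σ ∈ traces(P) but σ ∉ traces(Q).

LTS(P): 2 reachable states
  p0 = a.(0 + 0) + (0 + 0 + (0 + 0)) :: =a=> p1
  p1 = 0 + 0 :: stopped
LTS(Q): 1 reachable states
  q0 = 0 + 0 + (0 + 0 + (0 + 0)) :: stopped
Trace ⟨a⟩ through P, begin at {p0}:
  [1] a ⇒ {p1}
  ✓ P
Trace ⟨a⟩ through Q, begin at {q0}:
  [1] a ⇒ no successor for Q

a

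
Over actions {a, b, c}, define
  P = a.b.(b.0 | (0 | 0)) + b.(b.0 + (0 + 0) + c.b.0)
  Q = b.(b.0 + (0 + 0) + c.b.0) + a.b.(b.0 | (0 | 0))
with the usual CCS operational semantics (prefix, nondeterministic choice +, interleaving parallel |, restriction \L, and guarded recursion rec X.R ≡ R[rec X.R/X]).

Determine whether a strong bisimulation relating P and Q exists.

LTS(P): 7 reachable states
  m0 = a.b.(b.0 | (0 | 0)) + b.(b.0 + (0 + 0) + c.b.0) → —a→ m1, —b→ m2
  m1 = b.(b.0 | (0 | 0)) → —b→ m3
  m2 = b.0 + (0 + 0) + c.b.0 → —b→ m4, —c→ m5
  m3 = b.0 | (0 | 0) → —b→ m6
  m4 = 0 → stopped
  m5 = b.0 → —b→ m4
  m6 = 0 | (0 | 0) → stopped
LTS(Q): 7 reachable states
  n0 = b.(b.0 + (0 + 0) + c.b.0) + a.b.(b.0 | (0 | 0)) → —a→ n1, —b→ n2
  n1 = b.(b.0 | (0 | 0)) → —b→ n3
  n2 = b.0 + (0 + 0) + c.b.0 → —b→ n4, —c→ n5
  n3 = b.0 | (0 | 0) → —b→ n6
  n4 = 0 → stopped
  n5 = b.0 → —b→ n4
  n6 = 0 | (0 | 0) → stopped
Partition-refinement fixed point:
  B0 = {m0, n0}
  B1 = {m1, n1}
  B2 = {m3, m5, n3, n5}
  B3 = {m4, m6, n4, n6}
  B4 = {m2, n2}
m0 ∈ B0, n0 ∈ B0 → same block

YES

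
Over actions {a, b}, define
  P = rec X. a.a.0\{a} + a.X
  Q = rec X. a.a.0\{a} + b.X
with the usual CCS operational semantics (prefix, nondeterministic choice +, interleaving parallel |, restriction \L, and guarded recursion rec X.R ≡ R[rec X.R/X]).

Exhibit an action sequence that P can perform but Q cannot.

aaa

LTS(P): 3 reachable states
  u0 = rec X. a.a.0\{a} + a.X :: -a-> u0, -a-> u1
  u1 = a.0\{a} :: -a-> u2
  u2 = 0\{a} :: deadlocked
LTS(Q): 3 reachable states
  v0 = rec X. a.a.0\{a} + b.X :: -a-> v1, -b-> v0
  v1 = a.0\{a} :: -a-> v2
  v2 = 0\{a} :: deadlocked
Run σ = ⟨aaa⟩ on P: start {u0}
  step 1 (a): {u0, u1}
  step 2 (a): {u0, u1, u2}
  step 3 (a): {u0, u1, u2}
  ✓ P
Run σ = ⟨aaa⟩ on Q: start {v0}
  step 1 (a): {v1}
  step 2 (a): {v2}
  step 3 (a): ∅  — Q cannot continue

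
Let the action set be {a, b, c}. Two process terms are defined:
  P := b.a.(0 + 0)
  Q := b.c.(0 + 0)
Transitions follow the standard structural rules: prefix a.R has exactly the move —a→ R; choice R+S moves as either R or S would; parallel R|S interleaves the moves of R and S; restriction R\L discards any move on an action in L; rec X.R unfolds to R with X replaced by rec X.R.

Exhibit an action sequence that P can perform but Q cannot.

ba

P's transition system — 3 states:
  s0 = b.a.(0 + 0) → --b--▸ s1
  s1 = a.(0 + 0) → --a--▸ s2
  s2 = 0 + 0 → stopped
Q's transition system — 3 states:
  t0 = b.c.(0 + 0) → --b--▸ t1
  t1 = c.(0 + 0) → --c--▸ t2
  t2 = 0 + 0 → stopped
Executing ba from P (initial set {s0}):
  step 1 (b): {s1}
  step 2 (a): {s2}
  P completes σ.
Executing ba from Q (initial set {t0}):
  step 1 (b): {t1}
  step 2 (a): ∅  — Q cannot continue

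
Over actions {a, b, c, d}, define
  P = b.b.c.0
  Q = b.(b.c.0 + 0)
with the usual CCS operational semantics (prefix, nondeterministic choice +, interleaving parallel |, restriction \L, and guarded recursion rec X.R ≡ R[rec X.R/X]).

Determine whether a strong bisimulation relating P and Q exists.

P's transition system — 4 states:
  s0 = b.b.c.0 → --b--▸ s1
  s1 = b.c.0 → --b--▸ s2
  s2 = c.0 → --c--▸ s3
  s3 = 0 → (no moves)
Q's transition system — 4 states:
  t0 = b.(b.c.0 + 0) → --b--▸ t1
  t1 = b.c.0 + 0 → --b--▸ t2
  t2 = c.0 → --c--▸ t3
  t3 = 0 → (no moves)
Bisimilarity quotient blocks:
  B0 = {s0, t0}
  B1 = {s1, t1}
  B2 = {s2, t2}
  B3 = {s3, t3}
s0 ∈ B0, t0 ∈ B0 → same block

P ~ Q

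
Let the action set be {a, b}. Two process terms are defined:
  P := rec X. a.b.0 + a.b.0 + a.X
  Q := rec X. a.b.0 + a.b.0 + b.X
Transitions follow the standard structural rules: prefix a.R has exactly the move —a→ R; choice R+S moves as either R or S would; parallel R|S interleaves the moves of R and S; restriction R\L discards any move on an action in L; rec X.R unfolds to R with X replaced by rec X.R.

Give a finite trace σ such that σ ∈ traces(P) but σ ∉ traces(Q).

Reachable graph of P (3 states):
  m0 = rec X. a.b.0 + a.b.0 + a.X | -a-> m0, -a-> m1
  m1 = b.0 | -b-> m2
  m2 = 0 | stopped
Reachable graph of Q (3 states):
  n0 = rec X. a.b.0 + a.b.0 + b.X | -a-> n1, -b-> n0
  n1 = b.0 | -b-> n2
  n2 = 0 | stopped
Trace ⟨aa⟩ through P, begin at {m0}:
  after a @ step 1: {m0, m1}
  after a @ step 2: {m0, m1}
  ✓ P
Trace ⟨aa⟩ through Q, begin at {n0}:
  after a @ step 1: {n1}
  after a @ step 2: ∅ (Q stuck)

aa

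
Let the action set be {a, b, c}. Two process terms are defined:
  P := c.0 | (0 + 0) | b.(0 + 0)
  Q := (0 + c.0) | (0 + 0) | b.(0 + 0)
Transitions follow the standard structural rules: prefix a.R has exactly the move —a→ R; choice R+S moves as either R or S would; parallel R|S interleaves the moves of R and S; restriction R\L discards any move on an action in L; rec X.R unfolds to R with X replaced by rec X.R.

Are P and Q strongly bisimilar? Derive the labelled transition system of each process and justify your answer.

Reachable graph of P (4 states):
  m0 = c.0 | (0 + 0) | b.(0 + 0) :: —b→ m1, —c→ m2
  m1 = c.0 | (0 + 0) | (0 + 0) :: —c→ m3
  m2 = 0 | (0 + 0) | b.(0 + 0) :: —b→ m3
  m3 = 0 | (0 + 0) | (0 + 0) :: ·
Reachable graph of Q (4 states):
  n0 = (0 + c.0) | (0 + 0) | b.(0 + 0) :: —b→ n1, —c→ n2
  n1 = (0 + c.0) | (0 + 0) | (0 + 0) :: —c→ n3
  n2 = 0 | (0 + 0) | b.(0 + 0) :: —b→ n3
  n3 = 0 | (0 + 0) | (0 + 0) :: ·
Bisimilarity quotient blocks:
  B0 = {m0, n0}
  B1 = {m1, n1}
  B2 = {m3, n3}
  B3 = {m2, n2}
m0 ∈ B0, n0 ∈ B0 → same block

YES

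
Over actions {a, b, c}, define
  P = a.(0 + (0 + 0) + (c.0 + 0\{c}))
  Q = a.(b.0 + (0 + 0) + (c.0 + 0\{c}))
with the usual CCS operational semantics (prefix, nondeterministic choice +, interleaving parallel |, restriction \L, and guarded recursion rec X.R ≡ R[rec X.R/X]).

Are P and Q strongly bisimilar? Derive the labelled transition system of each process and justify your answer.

P's transition system — 3 states:
  u0 = a.(0 + (0 + 0) + (c.0 + 0\{c})) | =a=> u1
  u1 = 0 + (0 + 0) + (c.0 + 0\{c}) | =c=> u2
  u2 = 0 | stopped
Q's transition system — 3 states:
  v0 = a.(b.0 + (0 + 0) + (c.0 + 0\{c})) | =a=> v1
  v1 = b.0 + (0 + 0) + (c.0 + 0\{c}) | =b=> v2, =c=> v2
  v2 = 0 | stopped
Bisimilarity quotient blocks:
  B0 = {u0}
  B1 = {u1}
  B2 = {u2, v2}
  B3 = {v0}
  B4 = {v1}
u0 ∈ B0, v0 ∈ B3 → different blocks

not bisimilar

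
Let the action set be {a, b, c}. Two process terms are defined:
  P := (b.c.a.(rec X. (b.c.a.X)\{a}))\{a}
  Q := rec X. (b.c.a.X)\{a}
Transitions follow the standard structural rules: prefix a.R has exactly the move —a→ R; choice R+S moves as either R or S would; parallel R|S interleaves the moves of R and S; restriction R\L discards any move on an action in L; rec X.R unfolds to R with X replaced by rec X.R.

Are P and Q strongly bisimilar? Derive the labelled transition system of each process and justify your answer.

bisimilar

P's transition system — 3 states:
  m0 = (b.c.a.(rec X. (b.c.a.X)\{a}))\{a} | ··b··> m1
  m1 = (c.a.(rec X. (b.c.a.X)\{a}))\{a} | ··c··> m2
  m2 = (a.(rec X. (b.c.a.X)\{a}))\{a} | ·
Q's transition system — 3 states:
  n0 = rec X. (b.c.a.X)\{a} | ··b··> n1
  n1 = (c.a.(rec X. (b.c.a.X)\{a}))\{a} | ··c··> n2
  n2 = (a.(rec X. (b.c.a.X)\{a}))\{a} | ·
Coarsest stable partition (strong bisimilarity classes):
  B0 = {m0, n0}
  B1 = {m1, n1}
  B2 = {m2, n2}
m0 ∈ B0, n0 ∈ B0 → same block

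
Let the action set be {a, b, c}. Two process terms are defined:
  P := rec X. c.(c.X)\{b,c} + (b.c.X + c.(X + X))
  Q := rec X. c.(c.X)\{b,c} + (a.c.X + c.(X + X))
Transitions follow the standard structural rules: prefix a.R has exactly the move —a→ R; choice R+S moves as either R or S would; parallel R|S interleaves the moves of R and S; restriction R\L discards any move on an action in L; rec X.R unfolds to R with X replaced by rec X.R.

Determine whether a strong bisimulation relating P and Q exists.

not bisimilar

LTS(P): 4 reachable states
  s0 = rec X. c.(c.X)\{b,c} + (b.c.X + c.(X + X)) has moves -b-> s1, -c-> s2, -c-> s3
  s1 = c.(rec X. c.(c.X)\{b,c} + (b.c.X + c.(X + X))) has moves -c-> s0
  s2 = (c.(rec X. c.(c.X)\{b,c} + (b.c.X + c.(X + X))))\{b,c} has moves stopped
  s3 = (rec X. c.(c.X)\{b,c} + (b.c.X + c.(X + X))) + (rec X. c.(c.X)\{b,c} + (b.c.X + c.(X + X))) has moves -b-> s1, -c-> s2, -c-> s3
LTS(Q): 4 reachable states
  t0 = rec X. c.(c.X)\{b,c} + (a.c.X + c.(X + X)) has moves -a-> t1, -c-> t2, -c-> t3
  t1 = c.(rec X. c.(c.X)\{b,c} + (a.c.X + c.(X + X))) has moves -c-> t0
  t2 = (c.(rec X. c.(c.X)\{b,c} + (a.c.X + c.(X + X))))\{b,c} has moves stopped
  t3 = (rec X. c.(c.X)\{b,c} + (a.c.X + c.(X + X))) + (rec X. c.(c.X)\{b,c} + (a.c.X + c.(X + X))) has moves -a-> t1, -c-> t2, -c-> t3
Partition-refinement fixed point:
  B0 = {s0, s3}
  B1 = {s1}
  B2 = {s2, t2}
  B3 = {t0, t3}
  B4 = {t1}
s0 ∈ B0, t0 ∈ B3 → different blocks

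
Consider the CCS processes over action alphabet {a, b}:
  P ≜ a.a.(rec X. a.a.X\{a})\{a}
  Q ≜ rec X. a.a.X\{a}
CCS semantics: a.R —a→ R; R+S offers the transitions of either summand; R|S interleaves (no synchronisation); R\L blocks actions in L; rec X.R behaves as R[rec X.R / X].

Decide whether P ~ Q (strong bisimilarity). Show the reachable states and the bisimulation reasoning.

LTS(P): 3 reachable states
  u0 = a.a.(rec X. a.a.X\{a})\{a} :: --a--▸ u1
  u1 = a.(rec X. a.a.X\{a})\{a} :: --a--▸ u2
  u2 = (rec X. a.a.X\{a})\{a} :: (no moves)
LTS(Q): 3 reachable states
  v0 = rec X. a.a.X\{a} :: --a--▸ v1
  v1 = a.(rec X. a.a.X\{a})\{a} :: --a--▸ v2
  v2 = (rec X. a.a.X\{a})\{a} :: (no moves)
Coarsest stable partition (strong bisimilarity classes):
  B0 = {u0, v0}
  B1 = {u1, v1}
  B2 = {u2, v2}
u0 ∈ B0, v0 ∈ B0 → same block

YES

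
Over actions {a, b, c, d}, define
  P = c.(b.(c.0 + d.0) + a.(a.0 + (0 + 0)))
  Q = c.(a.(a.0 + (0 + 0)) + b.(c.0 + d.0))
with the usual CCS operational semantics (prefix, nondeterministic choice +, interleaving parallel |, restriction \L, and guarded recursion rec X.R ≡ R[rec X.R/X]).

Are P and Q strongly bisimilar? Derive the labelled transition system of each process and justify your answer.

P ~ Q

P's transition system — 5 states:
  u0 = c.(b.(c.0 + d.0) + a.(a.0 + (0 + 0))) → -c-> u1
  u1 = b.(c.0 + d.0) + a.(a.0 + (0 + 0)) → -a-> u2, -b-> u3
  u2 = a.0 + (0 + 0) → -a-> u4
  u3 = c.0 + d.0 → -c-> u4, -d-> u4
  u4 = 0 → stopped
Q's transition system — 5 states:
  v0 = c.(a.(a.0 + (0 + 0)) + b.(c.0 + d.0)) → -c-> v1
  v1 = a.(a.0 + (0 + 0)) + b.(c.0 + d.0) → -a-> v2, -b-> v3
  v2 = a.0 + (0 + 0) → -a-> v4
  v3 = c.0 + d.0 → -c-> v4, -d-> v4
  v4 = 0 → stopped
Bisimilarity quotient blocks:
  B0 = {u0, v0}
  B1 = {u1, v1}
  B2 = {u2, v2}
  B3 = {u4, v4}
  B4 = {u3, v3}
u0 ∈ B0, v0 ∈ B0 → same block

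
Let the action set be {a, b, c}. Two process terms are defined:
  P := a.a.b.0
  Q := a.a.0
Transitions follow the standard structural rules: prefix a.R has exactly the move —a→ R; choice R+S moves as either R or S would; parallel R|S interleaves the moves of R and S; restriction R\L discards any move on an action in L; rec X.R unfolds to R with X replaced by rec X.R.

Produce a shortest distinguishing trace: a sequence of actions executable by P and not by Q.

aab

LTS(P): 4 reachable states
  p0 = a.a.b.0 :: —a→ p1
  p1 = a.b.0 :: —a→ p2
  p2 = b.0 :: —b→ p3
  p3 = 0 :: ·
LTS(Q): 3 reachable states
  q0 = a.a.0 :: —a→ q1
  q1 = a.0 :: —a→ q2
  q2 = 0 :: ·
Trace ⟨aab⟩ through P, begin at {p0}:
  [1] a ⇒ {p1}
  [2] a ⇒ {p2}
  [3] b ⇒ {p3}
  P completes σ.
Trace ⟨aab⟩ through Q, begin at {q0}:
  [1] a ⇒ {q1}
  [2] a ⇒ {q2}
  [3] b ⇒ ∅ (Q stuck)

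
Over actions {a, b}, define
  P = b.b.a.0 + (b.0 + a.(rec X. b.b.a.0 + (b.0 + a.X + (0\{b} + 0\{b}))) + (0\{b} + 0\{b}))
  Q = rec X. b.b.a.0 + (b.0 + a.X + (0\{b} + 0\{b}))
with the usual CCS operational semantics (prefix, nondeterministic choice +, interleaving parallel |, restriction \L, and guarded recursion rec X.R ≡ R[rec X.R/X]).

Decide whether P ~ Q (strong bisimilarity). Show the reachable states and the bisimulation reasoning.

LTS(P): 5 reachable states
  p0 = b.b.a.0 + (b.0 + a.(rec X. b.b.a.0 + (b.0 + a.X + (0\{b} + 0\{b}))) + (0\{b} + 0\{b})) ⊢ -a-> p1, -b-> p2, -b-> p3
  p1 = rec X. b.b.a.0 + (b.0 + a.X + (0\{b} + 0\{b})) ⊢ -a-> p1, -b-> p2, -b-> p3
  p2 = 0 ⊢ deadlocked
  p3 = b.a.0 ⊢ -b-> p4
  p4 = a.0 ⊢ -a-> p2
LTS(Q): 4 reachable states
  q0 = rec X. b.b.a.0 + (b.0 + a.X + (0\{b} + 0\{b})) ⊢ -a-> q0, -b-> q1, -b-> q2
  q1 = 0 ⊢ deadlocked
  q2 = b.a.0 ⊢ -b-> q3
  q3 = a.0 ⊢ -a-> q1
Coarsest stable partition (strong bisimilarity classes):
  B0 = {p0, p1, q0}
  B1 = {p3, q2}
  B2 = {p4, q3}
  B3 = {p2, q1}
p0 ∈ B0, q0 ∈ B0 → same block

YES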